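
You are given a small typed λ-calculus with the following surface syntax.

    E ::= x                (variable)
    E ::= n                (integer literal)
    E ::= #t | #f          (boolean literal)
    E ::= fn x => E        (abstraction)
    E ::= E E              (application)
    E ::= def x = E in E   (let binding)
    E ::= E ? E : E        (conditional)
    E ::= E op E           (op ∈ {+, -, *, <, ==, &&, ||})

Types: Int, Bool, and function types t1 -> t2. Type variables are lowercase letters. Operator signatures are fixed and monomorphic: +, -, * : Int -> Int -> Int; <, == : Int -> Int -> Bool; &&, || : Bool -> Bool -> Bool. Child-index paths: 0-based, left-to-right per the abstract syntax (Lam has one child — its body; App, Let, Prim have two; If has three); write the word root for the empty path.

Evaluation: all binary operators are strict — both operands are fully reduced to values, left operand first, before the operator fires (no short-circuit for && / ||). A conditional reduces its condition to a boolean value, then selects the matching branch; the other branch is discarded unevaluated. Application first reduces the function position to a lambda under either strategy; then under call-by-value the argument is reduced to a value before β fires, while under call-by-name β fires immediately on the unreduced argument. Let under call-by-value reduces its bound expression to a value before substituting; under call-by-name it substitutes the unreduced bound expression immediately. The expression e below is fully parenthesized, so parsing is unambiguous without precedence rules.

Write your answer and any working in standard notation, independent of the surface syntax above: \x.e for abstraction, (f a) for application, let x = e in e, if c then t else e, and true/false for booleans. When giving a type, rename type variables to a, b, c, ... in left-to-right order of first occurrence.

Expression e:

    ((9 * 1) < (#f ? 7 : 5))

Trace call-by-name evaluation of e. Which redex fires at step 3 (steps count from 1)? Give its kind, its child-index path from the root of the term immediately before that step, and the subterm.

Answer: delta at root : (9 < 5)

Working:
step 0: ((9 * 1) < (if false then 7 else 5))
step 1: [delta@0] (9 < (if false then 7 else 5))
step 2: [if@1] (9 < 5)
step 3: [delta@root] false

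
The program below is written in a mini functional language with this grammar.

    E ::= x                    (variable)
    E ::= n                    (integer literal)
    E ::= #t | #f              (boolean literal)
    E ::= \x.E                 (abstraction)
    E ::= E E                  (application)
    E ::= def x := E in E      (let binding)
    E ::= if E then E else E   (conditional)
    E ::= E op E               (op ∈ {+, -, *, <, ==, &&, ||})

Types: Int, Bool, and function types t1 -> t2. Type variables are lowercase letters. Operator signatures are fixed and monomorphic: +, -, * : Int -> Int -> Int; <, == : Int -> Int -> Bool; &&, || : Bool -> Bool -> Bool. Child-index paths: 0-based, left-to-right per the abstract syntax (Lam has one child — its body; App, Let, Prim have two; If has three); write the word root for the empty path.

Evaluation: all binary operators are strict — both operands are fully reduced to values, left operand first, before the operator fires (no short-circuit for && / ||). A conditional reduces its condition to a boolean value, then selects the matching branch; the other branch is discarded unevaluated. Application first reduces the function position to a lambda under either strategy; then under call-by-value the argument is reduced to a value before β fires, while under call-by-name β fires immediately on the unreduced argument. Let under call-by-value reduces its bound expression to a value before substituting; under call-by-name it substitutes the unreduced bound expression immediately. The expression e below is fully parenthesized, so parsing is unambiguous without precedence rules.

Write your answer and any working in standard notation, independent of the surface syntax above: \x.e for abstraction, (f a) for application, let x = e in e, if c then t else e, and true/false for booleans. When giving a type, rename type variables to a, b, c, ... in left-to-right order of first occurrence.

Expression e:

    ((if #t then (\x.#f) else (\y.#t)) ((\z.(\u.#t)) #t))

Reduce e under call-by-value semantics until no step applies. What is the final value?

Derivation:
step 0: ((if true then (\x.false) else (\y.true)) ((\z.(\u.true)) true))
step 1: [if@0] ((\x.false) ((\z.(\u.true)) true))
step 2: [beta@1] ((\x.false) (\u.true))
step 3: [beta@root] false

Answer: false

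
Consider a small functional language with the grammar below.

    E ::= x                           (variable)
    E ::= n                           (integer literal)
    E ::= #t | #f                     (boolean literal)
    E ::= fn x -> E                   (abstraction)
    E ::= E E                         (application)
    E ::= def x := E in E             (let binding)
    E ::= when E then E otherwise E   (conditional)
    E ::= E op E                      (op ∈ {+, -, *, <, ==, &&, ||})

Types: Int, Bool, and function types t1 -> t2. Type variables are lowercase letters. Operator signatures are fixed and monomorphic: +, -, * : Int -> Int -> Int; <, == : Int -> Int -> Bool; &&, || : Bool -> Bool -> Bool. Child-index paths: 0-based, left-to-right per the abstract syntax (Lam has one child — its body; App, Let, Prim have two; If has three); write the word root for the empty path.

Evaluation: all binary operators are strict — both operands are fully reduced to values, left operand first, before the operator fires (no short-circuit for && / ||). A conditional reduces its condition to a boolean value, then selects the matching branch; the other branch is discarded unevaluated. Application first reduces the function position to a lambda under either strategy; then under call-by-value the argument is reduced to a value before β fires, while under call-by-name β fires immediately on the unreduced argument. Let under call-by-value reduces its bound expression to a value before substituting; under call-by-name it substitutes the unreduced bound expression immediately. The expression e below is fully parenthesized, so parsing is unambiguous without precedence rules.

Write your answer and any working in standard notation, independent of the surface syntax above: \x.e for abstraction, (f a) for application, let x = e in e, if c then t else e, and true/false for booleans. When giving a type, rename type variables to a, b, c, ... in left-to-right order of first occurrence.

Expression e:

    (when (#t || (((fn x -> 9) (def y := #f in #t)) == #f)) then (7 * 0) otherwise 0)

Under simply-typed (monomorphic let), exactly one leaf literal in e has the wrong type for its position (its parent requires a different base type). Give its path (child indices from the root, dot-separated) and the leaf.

Answer: 0.1.1 : false

Trace:
  unify Bool ~ Bool
\x._ : a -> Int
let y : Bool
  unify a -> Int ~ Bool -> b
  unify a ~ Bool
  unify Int ~ b
_ _ : Int
  unify Int ~ Int
  unify Bool ~ Int
  FAIL: mismatch Bool ~ Int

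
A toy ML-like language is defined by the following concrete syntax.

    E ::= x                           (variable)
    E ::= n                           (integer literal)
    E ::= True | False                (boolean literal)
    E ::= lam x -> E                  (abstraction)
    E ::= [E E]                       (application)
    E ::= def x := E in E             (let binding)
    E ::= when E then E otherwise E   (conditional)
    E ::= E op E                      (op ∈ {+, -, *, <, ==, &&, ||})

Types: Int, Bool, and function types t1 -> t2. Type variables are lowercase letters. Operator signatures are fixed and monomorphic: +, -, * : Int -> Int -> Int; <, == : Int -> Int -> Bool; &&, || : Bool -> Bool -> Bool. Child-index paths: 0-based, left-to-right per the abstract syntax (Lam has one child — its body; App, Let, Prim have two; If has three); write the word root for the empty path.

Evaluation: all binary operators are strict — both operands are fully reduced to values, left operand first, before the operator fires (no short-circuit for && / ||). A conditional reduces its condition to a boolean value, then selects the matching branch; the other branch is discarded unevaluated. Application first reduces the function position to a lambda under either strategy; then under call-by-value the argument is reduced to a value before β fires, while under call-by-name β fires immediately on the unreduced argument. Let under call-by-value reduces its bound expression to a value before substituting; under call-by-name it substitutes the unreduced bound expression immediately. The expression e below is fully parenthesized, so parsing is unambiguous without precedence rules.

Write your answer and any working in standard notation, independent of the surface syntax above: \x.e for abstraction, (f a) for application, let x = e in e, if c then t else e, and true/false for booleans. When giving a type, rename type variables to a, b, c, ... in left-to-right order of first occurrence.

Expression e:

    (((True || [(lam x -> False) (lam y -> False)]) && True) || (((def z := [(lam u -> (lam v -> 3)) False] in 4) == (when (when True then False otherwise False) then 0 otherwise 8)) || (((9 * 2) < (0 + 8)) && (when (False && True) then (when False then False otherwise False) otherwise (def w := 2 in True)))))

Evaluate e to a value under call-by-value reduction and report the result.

Answer: true

Working:
step 0: (((true || ((\x.false) (\y.false))) && true) || (((let z = ((\u.(\v.3)) false) in 4) == (if (if true then false else false) then 0 else 8)) || (((9 * 2) < (0 + 8)) && (if (false && true) then (if false then false else false) else (let w = 2 in true)))))
step 1: [beta@0.0.1] (((true || false) && true) || (((let z = ((\u.(\v.3)) false) in 4) == (if (if true then false else false) then 0 else 8)) || (((9 * 2) < (0 + 8)) && (if (false && true) then (if false then false else false) else (let w = 2 in true)))))
step 2: [delta@0.0] ((true && true) || (((let z = ((\u.(\v.3)) false) in 4) == (if (if true then false else false) then 0 else 8)) || (((9 * 2) < (0 + 8)) && (if (false && true) then (if false then false else false) else (let w = 2 in true)))))
step 3: [delta@0] (true || (((let z = ((\u.(\v.3)) false) in 4) == (if (if true then false else false) then 0 else 8)) || (((9 * 2) < (0 + 8)) && (if (false && true) then (if false then false else false) else (let w = 2 in true)))))
step 4: [beta@1.0.0.0] (true || (((let z = (\v.3) in 4) == (if (if true then false else false) then 0 else 8)) || (((9 * 2) < (0 + 8)) && (if (false && true) then (if false then false else false) else (let w = 2 in true)))))
step 5: [let@1.0.0] (true || ((4 == (if (if true then false else false) then 0 else 8)) || (((9 * 2) < (0 + 8)) && (if (false && true) then (if false then false else false) else (let w = 2 in true)))))
step 6: [if@1.0.1.0] (true || ((4 == (if false then 0 else 8)) || (((9 * 2) < (0 + 8)) && (if (false && true) then (if false then false else false) else (let w = 2 in true)))))
step 7: [if@1.0.1] (true || ((4 == 8) || (((9 * 2) < (0 + 8)) && (if (false && true) then (if false then false else false) else (let w = 2 in true)))))
step 8: [delta@1.0] (true || (false || (((9 * 2) < (0 + 8)) && (if (false && true) then (if false then false else false) else (let w = 2 in true)))))
step 9: [delta@1.1.0.0] (true || (false || ((18 < (0 + 8)) && (if (false && true) then (if false then false else false) else (let w = 2 in true)))))
step 10: [delta@1.1.0.1] (true || (false || ((18 < 8) && (if (false && true) then (if false then false else false) else (let w = 2 in true)))))
step 11: [delta@1.1.0] (true || (false || (false && (if (false && true) then (if false then false else false) else (let w = 2 in true)))))
step 12: [delta@1.1.1.0] (true || (false || (false && (if false then (if false then false else false) else (let w = 2 in true)))))
step 13: [if@1.1.1] (true || (false || (false && (let w = 2 in true))))
step 14: [let@1.1.1] (true || (false || (false && true)))
step 15: [delta@1.1] (true || (false || false))
step 16: [delta@1] (true || false)
step 17: [delta@root] true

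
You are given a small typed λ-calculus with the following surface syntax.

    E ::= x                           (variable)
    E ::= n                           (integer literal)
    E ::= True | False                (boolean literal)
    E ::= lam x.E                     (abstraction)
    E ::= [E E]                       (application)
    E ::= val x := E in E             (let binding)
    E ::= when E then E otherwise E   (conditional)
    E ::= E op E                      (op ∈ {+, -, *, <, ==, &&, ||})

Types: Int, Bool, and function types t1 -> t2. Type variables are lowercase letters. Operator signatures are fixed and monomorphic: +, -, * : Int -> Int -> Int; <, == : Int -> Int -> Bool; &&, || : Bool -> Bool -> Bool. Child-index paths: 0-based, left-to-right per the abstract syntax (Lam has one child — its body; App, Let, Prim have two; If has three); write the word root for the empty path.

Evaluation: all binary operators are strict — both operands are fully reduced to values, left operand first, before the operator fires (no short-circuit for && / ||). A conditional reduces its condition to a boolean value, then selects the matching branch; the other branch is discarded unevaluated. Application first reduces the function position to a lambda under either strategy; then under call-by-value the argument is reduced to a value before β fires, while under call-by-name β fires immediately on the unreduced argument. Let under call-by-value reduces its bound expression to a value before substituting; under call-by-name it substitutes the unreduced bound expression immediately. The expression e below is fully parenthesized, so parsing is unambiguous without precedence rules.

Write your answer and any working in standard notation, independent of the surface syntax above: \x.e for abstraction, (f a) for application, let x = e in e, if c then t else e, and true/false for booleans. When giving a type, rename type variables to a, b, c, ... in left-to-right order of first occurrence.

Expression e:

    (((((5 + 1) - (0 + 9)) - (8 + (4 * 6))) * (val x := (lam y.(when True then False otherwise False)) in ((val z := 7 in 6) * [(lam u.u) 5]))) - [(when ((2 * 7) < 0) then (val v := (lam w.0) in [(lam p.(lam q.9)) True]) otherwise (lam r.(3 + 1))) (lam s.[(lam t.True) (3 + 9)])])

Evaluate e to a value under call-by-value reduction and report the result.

Trace:
step 0: (((((5 + 1) - (0 + 9)) - (8 + (4 * 6))) * (let x = (\y.(if true then false else false)) in ((let z = 7 in 6) * ((\u.u) 5)))) - ((if ((2 * 7) < 0) then (let v = (\w.0) in ((\p.(\q.9)) true)) else (\r.(3 + 1))) (\s.((\t.true) (3 + 9)))))
step 1: [delta@0.0.0.0] ((((6 - (0 + 9)) - (8 + (4 * 6))) * (let x = (\y.(if true then false else false)) in ((let z = 7 in 6) * ((\u.u) 5)))) - ((if ((2 * 7) < 0) then (let v = (\w.0) in ((\p.(\q.9)) true)) else (\r.(3 + 1))) (\s.((\t.true) (3 + 9)))))
step 2: [delta@0.0.0.1] ((((6 - 9) - (8 + (4 * 6))) * (let x = (\y.(if true then false else false)) in ((let z = 7 in 6) * ((\u.u) 5)))) - ((if ((2 * 7) < 0) then (let v = (\w.0) in ((\p.(\q.9)) true)) else (\r.(3 + 1))) (\s.((\t.true) (3 + 9)))))
step 3: [delta@0.0.0] (((-3 - (8 + (4 * 6))) * (let x = (\y.(if true then false else false)) in ((let z = 7 in 6) * ((\u.u) 5)))) - ((if ((2 * 7) < 0) then (let v = (\w.0) in ((\p.(\q.9)) true)) else (\r.(3 + 1))) (\s.((\t.true) (3 + 9)))))
step 4: [delta@0.0.1.1] (((-3 - (8 + 24)) * (let x = (\y.(if true then false else false)) in ((let z = 7 in 6) * ((\u.u) 5)))) - ((if ((2 * 7) < 0) then (let v = (\w.0) in ((\p.(\q.9)) true)) else (\r.(3 + 1))) (\s.((\t.true) (3 + 9)))))
step 5: [delta@0.0.1] (((-3 - 32) * (let x = (\y.(if true then false else false)) in ((let z = 7 in 6) * ((\u.u) 5)))) - ((if ((2 * 7) < 0) then (let v = (\w.0) in ((\p.(\q.9)) true)) else (\r.(3 + 1))) (\s.((\t.true) (3 + 9)))))
step 6: [delta@0.0] ((-35 * (let x = (\y.(if true then false else false)) in ((let z = 7 in 6) * ((\u.u) 5)))) - ((if ((2 * 7) < 0) then (let v = (\w.0) in ((\p.(\q.9)) true)) else (\r.(3 + 1))) (\s.((\t.true) (3 + 9)))))
step 7: [let@0.1] ((-35 * ((let z = 7 in 6) * ((\u.u) 5))) - ((if ((2 * 7) < 0) then (let v = (\w.0) in ((\p.(\q.9)) true)) else (\r.(3 + 1))) (\s.((\t.true) (3 + 9)))))
step 8: [let@0.1.0] ((-35 * (6 * ((\u.u) 5))) - ((if ((2 * 7) < 0) then (let v = (\w.0) in ((\p.(\q.9)) true)) else (\r.(3 + 1))) (\s.((\t.true) (3 + 9)))))
step 9: [beta@0.1.1] ((-35 * (6 * 5)) - ((if ((2 * 7) < 0) then (let v = (\w.0) in ((\p.(\q.9)) true)) else (\r.(3 + 1))) (\s.((\t.true) (3 + 9)))))
step 10: [delta@0.1] ((-35 * 30) - ((if ((2 * 7) < 0) then (let v = (\w.0) in ((\p.(\q.9)) true)) else (\r.(3 + 1))) (\s.((\t.true) (3 + 9)))))
step 11: [delta@0] (-1050 - ((if ((2 * 7) < 0) then (let v = (\w.0) in ((\p.(\q.9)) true)) else (\r.(3 + 1))) (\s.((\t.true) (3 + 9)))))
step 12: [delta@1.0.0.0] (-1050 - ((if (14 < 0) then (let v = (\w.0) in ((\p.(\q.9)) true)) else (\r.(3 + 1))) (\s.((\t.true) (3 + 9)))))
step 13: [delta@1.0.0] (-1050 - ((if false then (let v = (\w.0) in ((\p.(\q.9)) true)) else (\r.(3 + 1))) (\s.((\t.true) (3 + 9)))))
step 14: [if@1.0] (-1050 - ((\r.(3 + 1)) (\s.((\t.true) (3 + 9)))))
step 15: [beta@1] (-1050 - (3 + 1))
step 16: [delta@1] (-1050 - 4)
step 17: [delta@root] -1054

Answer: -1054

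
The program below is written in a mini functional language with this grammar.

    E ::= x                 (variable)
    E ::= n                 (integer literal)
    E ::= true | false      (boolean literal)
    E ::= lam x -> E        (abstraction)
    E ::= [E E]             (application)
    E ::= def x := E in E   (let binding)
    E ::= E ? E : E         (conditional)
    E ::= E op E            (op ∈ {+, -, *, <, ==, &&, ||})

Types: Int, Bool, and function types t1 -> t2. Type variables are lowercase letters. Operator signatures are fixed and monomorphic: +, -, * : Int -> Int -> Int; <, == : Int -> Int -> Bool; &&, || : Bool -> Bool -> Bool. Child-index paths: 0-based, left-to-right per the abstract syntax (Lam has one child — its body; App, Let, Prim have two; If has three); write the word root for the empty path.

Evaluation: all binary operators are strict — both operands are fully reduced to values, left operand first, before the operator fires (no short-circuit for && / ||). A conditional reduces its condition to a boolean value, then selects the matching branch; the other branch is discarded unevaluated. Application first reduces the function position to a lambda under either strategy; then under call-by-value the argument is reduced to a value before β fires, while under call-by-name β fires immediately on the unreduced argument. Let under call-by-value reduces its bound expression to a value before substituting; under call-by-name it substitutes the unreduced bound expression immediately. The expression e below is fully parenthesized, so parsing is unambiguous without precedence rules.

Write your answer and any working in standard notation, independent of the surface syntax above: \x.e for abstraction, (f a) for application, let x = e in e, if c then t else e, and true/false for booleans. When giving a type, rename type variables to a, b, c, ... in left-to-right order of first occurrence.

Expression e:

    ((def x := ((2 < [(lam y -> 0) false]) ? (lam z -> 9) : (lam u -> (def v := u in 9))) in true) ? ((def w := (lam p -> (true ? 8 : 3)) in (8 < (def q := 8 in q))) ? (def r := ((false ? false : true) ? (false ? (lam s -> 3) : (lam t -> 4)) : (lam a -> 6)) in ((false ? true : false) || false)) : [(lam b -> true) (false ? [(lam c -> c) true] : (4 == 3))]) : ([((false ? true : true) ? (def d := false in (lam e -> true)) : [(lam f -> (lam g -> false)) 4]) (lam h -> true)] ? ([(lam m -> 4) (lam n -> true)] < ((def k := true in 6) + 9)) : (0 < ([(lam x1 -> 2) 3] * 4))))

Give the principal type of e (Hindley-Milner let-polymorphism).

Answer: Bool

Derivation:
  unify Int ~ Int
\y._ : a -> Int
  unify a -> Int ~ Bool -> b
  unify a ~ Bool
  unify Int ~ b
_ _ : Int
  unify Int ~ Int
  unify Bool ~ Bool
\z._ : c -> Int
u : d
let v : d
\u._ : d -> Int
  unify c -> Int ~ d -> Int
  unify c ~ d
  unify Int ~ Int
let x : forall. d -> Int
  unify Bool ~ Bool
  unify Bool ~ Bool
  unify Int ~ Int
\p._ : e -> Int
let w : forall. e -> Int
  unify Int ~ Int
let q : Int
q : Int
  unify Int ~ Int
  unify Bool ~ Bool
  unify Bool ~ Bool
  unify Bool ~ Bool
  unify Bool ~ Bool
  unify Bool ~ Bool
\s._ : f -> Int
\t._ : g -> Int
  unify f -> Int ~ g -> Int
  unify f ~ g
  unify Int ~ Int
\a._ : h -> Int
  unify g -> Int ~ h -> Int
  unify g ~ h
  unify Int ~ Int
let r : forall. h -> Int
  unify Bool ~ Bool
  unify Bool ~ Bool
  unify Bool ~ Bool
  unify Bool ~ Bool
\b._ : i -> Bool
  unify Bool ~ Bool
c : j
\c._ : j -> j
  unify j -> j ~ Bool -> k
  unify j ~ Bool
  unify Bool ~ k
_ _ : Bool
  unify Int ~ Int
  unify Int ~ Int
  unify Bool ~ Bool
  unify i -> Bool ~ Bool -> l
  unify i ~ Bool
  unify Bool ~ l
_ _ : Bool
  unify Bool ~ Bool
  unify Bool ~ Bool
  unify Bool ~ Bool
  unify Bool ~ Bool
let d : Bool
\e._ : m -> Bool
\g._ : o -> Bool
\f._ : n -> o -> Bool
  unify n -> o -> Bool ~ Int -> p
  unify n ~ Int
  unify o -> Bool ~ p
_ _ : o -> Bool
  unify m -> Bool ~ o -> Bool
  unify m ~ o
  unify Bool ~ Bool
\h._ : q -> Bool
  unify o -> Bool ~ (q -> Bool) -> r
  unify o ~ q -> Bool
  unify Bool ~ r
_ _ : Bool
  unify Bool ~ Bool
\m._ : s -> Int
\n._ : t -> Bool
  unify s -> Int ~ (t -> Bool) -> u
  unify s ~ t -> Bool
  unify Int ~ u
_ _ : Int
  unify Int ~ Int
let k : Bool
  unify Int ~ Int
  unify Int ~ Int
  unify Int ~ Int
  unify Int ~ Int
\x1._ : v -> Int
  unify v -> Int ~ Int -> w
  unify v ~ Int
  unify Int ~ w
_ _ : Int
  unify Int ~ Int
  unify Int ~ Int
  unify Int ~ Int
  unify Bool ~ Bool
  unify Bool ~ Bool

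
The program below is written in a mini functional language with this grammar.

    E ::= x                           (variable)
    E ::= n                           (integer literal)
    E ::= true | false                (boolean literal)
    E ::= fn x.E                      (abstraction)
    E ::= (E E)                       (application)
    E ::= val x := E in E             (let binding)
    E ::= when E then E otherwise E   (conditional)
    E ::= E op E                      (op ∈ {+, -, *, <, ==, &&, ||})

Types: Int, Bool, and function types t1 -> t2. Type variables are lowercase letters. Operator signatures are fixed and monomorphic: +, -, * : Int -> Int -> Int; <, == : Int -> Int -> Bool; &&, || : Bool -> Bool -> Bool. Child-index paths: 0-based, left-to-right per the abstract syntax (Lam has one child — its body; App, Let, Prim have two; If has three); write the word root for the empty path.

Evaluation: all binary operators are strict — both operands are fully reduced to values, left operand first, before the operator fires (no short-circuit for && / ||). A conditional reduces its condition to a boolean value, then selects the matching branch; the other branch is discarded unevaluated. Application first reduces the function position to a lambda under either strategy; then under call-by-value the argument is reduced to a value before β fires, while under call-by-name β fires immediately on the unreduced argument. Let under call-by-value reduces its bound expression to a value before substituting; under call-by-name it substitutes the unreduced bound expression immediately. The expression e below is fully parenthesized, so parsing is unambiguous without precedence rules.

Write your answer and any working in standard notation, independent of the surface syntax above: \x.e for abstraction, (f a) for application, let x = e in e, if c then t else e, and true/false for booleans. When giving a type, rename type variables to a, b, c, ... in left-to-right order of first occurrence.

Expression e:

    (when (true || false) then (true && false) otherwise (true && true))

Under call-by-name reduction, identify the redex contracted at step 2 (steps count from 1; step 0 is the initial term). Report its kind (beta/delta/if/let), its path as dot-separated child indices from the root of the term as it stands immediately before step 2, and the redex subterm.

Working:
step 0: (if (true || false) then (true && false) else (true && true))
step 1: [delta@0] (if true then (true && false) else (true && true))
step 2: [if@root] (true && false)

Answer: if at root : (if true then (true && false) else (true && true))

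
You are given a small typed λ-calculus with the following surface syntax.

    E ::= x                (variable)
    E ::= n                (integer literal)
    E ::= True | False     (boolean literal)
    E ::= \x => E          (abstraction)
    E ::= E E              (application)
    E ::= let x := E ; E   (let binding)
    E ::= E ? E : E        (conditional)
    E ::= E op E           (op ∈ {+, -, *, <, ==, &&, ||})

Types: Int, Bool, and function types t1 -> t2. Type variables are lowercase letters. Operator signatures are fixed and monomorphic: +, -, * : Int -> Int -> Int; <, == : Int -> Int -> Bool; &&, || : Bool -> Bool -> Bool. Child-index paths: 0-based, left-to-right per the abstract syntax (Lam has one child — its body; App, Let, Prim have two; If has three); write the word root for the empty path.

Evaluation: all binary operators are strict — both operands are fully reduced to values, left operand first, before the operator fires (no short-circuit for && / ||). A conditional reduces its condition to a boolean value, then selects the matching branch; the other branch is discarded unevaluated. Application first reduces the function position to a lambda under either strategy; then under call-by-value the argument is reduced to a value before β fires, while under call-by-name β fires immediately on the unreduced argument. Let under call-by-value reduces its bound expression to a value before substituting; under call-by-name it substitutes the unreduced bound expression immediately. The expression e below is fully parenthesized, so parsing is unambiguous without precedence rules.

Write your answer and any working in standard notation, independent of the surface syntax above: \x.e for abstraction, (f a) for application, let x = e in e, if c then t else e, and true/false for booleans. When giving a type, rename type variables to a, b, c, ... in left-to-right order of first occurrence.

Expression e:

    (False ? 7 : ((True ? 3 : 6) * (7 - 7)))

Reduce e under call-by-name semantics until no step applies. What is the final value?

Derivation:
step 0: (if false then 7 else ((if true then 3 else 6) * (7 - 7)))
step 1: [if@root] ((if true then 3 else 6) * (7 - 7))
step 2: [if@0] (3 * (7 - 7))
step 3: [delta@1] (3 * 0)
step 4: [delta@root] 0

Answer: 0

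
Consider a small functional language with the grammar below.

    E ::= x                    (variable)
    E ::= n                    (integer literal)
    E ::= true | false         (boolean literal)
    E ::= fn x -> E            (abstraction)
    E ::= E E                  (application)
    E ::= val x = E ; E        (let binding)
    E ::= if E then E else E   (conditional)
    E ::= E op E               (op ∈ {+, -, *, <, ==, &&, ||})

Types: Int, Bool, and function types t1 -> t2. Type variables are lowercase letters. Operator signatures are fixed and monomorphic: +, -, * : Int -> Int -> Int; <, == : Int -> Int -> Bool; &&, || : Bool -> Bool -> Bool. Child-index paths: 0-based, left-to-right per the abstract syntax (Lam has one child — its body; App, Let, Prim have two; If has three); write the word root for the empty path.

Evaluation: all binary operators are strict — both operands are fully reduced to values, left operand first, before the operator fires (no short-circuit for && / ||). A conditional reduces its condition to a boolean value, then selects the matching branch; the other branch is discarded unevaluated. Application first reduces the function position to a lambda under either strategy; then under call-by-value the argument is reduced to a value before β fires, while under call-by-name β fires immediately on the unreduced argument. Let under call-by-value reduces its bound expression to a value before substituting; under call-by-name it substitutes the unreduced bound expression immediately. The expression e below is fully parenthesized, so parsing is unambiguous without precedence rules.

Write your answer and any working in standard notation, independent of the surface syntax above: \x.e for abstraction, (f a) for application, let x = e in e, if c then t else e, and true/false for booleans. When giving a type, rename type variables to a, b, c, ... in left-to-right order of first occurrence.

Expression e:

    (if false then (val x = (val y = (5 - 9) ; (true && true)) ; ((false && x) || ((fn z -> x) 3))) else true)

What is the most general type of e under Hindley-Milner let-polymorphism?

Answer: Bool

Trace:
  unify Bool ~ Bool
  unify Int ~ Int
  unify Int ~ Int
let y : Int
  unify Bool ~ Bool
  unify Bool ~ Bool
let x : Bool
  unify Bool ~ Bool
x : Bool
  unify Bool ~ Bool
  unify Bool ~ Bool
x : Bool
\z._ : a -> Bool
  unify a -> Bool ~ Int -> b
  unify a ~ Int
  unify Bool ~ b
_ _ : Bool
  unify Bool ~ Bool
  unify Bool ~ Bool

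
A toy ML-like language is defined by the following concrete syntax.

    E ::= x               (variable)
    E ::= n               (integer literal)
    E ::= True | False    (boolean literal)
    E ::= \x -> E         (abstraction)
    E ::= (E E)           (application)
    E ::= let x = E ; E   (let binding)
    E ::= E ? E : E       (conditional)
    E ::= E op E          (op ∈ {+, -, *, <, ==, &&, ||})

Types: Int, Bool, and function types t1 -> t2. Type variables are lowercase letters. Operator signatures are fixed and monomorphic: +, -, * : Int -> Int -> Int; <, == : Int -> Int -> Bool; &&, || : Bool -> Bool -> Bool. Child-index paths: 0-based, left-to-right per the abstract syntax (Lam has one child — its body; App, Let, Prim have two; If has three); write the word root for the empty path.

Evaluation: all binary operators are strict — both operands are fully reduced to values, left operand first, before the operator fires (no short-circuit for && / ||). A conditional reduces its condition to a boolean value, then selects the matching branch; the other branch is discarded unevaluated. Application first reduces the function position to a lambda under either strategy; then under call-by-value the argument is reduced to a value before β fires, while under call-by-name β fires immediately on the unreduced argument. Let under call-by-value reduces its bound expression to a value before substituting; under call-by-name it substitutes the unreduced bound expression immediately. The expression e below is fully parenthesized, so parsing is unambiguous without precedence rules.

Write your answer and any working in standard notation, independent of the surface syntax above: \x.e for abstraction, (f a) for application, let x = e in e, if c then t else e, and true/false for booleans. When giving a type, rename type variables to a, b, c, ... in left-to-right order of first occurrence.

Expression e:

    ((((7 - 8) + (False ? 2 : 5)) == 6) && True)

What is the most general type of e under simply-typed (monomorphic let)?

Answer: Bool

Trace:
  unify Int ~ Int
  unify Int ~ Int
  unify Int ~ Int
  unify Bool ~ Bool
  unify Int ~ Int
  unify Int ~ Int
  unify Int ~ Int
  unify Int ~ Int
  unify Bool ~ Bool
  unify Bool ~ Bool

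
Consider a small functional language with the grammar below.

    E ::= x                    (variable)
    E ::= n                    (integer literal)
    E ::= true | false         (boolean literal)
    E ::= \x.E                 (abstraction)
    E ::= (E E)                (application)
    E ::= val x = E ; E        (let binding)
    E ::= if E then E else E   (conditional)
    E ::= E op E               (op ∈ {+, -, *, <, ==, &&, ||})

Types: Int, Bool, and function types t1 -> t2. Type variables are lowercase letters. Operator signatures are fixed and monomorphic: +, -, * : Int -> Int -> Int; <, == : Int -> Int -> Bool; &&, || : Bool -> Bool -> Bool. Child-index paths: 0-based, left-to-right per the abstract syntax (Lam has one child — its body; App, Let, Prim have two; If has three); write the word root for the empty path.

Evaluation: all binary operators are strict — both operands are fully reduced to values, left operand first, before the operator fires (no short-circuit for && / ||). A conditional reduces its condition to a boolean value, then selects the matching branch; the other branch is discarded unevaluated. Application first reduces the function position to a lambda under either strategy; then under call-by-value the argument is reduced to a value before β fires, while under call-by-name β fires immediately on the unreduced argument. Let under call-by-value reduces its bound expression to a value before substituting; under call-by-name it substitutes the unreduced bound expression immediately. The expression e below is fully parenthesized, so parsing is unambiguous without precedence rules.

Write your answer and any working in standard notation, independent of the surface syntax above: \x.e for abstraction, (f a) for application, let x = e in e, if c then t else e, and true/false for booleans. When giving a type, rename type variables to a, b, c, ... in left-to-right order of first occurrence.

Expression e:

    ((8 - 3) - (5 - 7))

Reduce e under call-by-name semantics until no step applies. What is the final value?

Answer: 7

Trace:
step 0: ((8 - 3) - (5 - 7))
step 1: [delta@0] (5 - (5 - 7))
step 2: [delta@1] (5 - -2)
step 3: [delta@root] 7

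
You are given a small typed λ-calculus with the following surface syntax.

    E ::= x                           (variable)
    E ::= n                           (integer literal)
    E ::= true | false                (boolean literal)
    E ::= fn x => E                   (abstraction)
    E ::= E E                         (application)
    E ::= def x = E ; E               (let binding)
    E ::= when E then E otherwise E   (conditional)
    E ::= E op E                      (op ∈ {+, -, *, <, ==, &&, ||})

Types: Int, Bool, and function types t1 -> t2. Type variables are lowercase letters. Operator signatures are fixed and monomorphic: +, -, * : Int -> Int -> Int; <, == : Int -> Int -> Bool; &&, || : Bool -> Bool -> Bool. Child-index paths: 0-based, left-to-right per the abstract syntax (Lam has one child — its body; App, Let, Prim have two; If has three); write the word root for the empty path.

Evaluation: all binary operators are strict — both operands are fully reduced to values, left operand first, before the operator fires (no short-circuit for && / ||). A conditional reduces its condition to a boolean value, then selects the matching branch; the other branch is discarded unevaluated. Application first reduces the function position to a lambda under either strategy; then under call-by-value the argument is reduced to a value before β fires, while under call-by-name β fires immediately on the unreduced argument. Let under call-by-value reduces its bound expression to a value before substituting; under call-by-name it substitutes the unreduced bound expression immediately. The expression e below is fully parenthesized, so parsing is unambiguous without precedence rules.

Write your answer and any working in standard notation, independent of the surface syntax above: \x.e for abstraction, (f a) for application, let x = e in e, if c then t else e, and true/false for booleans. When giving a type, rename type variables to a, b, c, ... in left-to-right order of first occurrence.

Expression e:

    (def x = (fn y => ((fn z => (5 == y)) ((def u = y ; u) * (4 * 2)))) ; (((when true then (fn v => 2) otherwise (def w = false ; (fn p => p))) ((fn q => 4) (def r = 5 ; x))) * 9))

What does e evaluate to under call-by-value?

Answer: 18

Working:
step 0: (let x = (\y.((\z.(5 == y)) ((let u = y in u) * (4 * 2)))) in (((if true then (\v.2) else (let w = false in (\p.p))) ((\q.4) (let r = 5 in x))) * 9))
step 1: [let@root] (((if true then (\v.2) else (let w = false in (\p.p))) ((\q.4) (let r = 5 in (\y.((\z.(5 == y)) ((let u = y in u) * (4 * 2))))))) * 9)
step 2: [if@0.0] (((\v.2) ((\q.4) (let r = 5 in (\y.((\z.(5 == y)) ((let u = y in u) * (4 * 2))))))) * 9)
step 3: [let@0.1.1] (((\v.2) ((\q.4) (\y.((\z.(5 == y)) ((let u = y in u) * (4 * 2)))))) * 9)
step 4: [beta@0.1] (((\v.2) 4) * 9)
step 5: [beta@0] (2 * 9)
step 6: [delta@root] 18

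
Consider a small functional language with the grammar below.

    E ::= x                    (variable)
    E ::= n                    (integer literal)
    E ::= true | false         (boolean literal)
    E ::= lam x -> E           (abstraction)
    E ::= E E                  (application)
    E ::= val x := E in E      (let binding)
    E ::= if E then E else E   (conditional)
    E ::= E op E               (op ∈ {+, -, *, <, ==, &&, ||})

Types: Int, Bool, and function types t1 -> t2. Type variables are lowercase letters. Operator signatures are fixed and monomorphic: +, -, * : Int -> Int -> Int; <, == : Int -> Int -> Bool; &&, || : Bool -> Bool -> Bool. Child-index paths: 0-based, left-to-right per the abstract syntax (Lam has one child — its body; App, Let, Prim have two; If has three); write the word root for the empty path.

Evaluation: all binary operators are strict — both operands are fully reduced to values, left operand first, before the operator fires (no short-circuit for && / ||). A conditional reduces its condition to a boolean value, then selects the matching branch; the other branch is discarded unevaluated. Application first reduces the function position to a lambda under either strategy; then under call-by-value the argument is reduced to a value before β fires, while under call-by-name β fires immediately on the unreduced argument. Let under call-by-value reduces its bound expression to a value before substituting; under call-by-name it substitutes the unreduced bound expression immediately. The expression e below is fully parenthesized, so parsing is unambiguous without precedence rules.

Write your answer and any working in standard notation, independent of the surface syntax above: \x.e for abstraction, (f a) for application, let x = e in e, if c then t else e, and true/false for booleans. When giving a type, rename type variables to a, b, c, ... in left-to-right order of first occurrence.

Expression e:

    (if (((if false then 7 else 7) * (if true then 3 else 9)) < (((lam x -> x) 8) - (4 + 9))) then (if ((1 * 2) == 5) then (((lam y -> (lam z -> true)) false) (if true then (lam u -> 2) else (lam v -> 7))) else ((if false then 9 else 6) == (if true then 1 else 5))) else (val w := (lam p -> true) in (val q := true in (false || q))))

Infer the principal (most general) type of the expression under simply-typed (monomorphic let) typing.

Trace:
  unify Bool ~ Bool
  unify Int ~ Int
  unify Int ~ Int
  unify Bool ~ Bool
  unify Int ~ Int
  unify Int ~ Int
  unify Int ~ Int
x : a
\x._ : a -> a
  unify a -> a ~ Int -> b
  unify a ~ Int
  unify Int ~ b
_ _ : Int
  unify Int ~ Int
  unify Int ~ Int
  unify Int ~ Int
  unify Int ~ Int
  unify Int ~ Int
  unify Bool ~ Bool
  unify Int ~ Int
  unify Int ~ Int
  unify Int ~ Int
  unify Int ~ Int
  unify Bool ~ Bool
\z._ : d -> Bool
\y._ : c -> d -> Bool
  unify c -> d -> Bool ~ Bool -> e
  unify c ~ Bool
  unify d -> Bool ~ e
_ _ : d -> Bool
  unify Bool ~ Bool
\u._ : f -> Int
\v._ : g -> Int
  unify f -> Int ~ g -> Int
  unify f ~ g
  unify Int ~ Int
  unify d -> Bool ~ (g -> Int) -> h
  unify d ~ g -> Int
  unify Bool ~ h
_ _ : Bool
  unify Bool ~ Bool
  unify Int ~ Int
  unify Int ~ Int
  unify Bool ~ Bool
  unify Int ~ Int
  unify Int ~ Int
  unify Bool ~ Bool
\p._ : i -> Bool
let w : i -> Bool
let q : Bool
  unify Bool ~ Bool
q : Bool
  unify Bool ~ Bool
  unify Bool ~ Bool

Answer: Bool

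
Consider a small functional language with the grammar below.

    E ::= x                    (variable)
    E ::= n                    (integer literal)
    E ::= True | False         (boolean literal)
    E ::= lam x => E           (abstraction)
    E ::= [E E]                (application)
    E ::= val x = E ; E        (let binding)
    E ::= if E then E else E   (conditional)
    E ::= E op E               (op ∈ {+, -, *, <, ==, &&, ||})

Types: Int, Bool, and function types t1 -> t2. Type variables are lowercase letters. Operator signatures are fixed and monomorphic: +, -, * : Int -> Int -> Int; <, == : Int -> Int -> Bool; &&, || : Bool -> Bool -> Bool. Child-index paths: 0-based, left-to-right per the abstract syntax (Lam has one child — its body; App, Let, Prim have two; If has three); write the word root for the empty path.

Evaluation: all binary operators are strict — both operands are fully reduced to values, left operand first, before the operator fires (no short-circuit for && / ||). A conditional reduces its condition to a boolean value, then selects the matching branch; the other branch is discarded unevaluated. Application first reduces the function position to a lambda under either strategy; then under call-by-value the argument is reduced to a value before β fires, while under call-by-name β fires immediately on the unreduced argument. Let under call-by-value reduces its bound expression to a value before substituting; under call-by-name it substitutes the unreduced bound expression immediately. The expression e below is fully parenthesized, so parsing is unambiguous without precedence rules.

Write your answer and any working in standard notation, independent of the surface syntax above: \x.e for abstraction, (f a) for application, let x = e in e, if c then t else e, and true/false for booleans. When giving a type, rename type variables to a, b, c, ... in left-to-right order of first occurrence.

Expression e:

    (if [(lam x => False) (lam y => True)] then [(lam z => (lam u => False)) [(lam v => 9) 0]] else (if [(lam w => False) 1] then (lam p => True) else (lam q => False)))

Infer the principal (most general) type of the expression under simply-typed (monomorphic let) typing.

Answer: a -> Bool

Derivation:
\x._ : a -> Bool
\y._ : b -> Bool
  unify a -> Bool ~ (b -> Bool) -> c
  unify a ~ b -> Bool
  unify Bool ~ c
_ _ : Bool
  unify Bool ~ Bool
\u._ : e -> Bool
\z._ : d -> e -> Bool
\v._ : f -> Int
  unify f -> Int ~ Int -> g
  unify f ~ Int
  unify Int ~ g
_ _ : Int
  unify d -> e -> Bool ~ Int -> h
  unify d ~ Int
  unify e -> Bool ~ h
_ _ : e -> Bool
\w._ : i -> Bool
  unify i -> Bool ~ Int -> j
  unify i ~ Int
  unify Bool ~ j
_ _ : Bool
  unify Bool ~ Bool
\p._ : k -> Bool
\q._ : l -> Bool
  unify k -> Bool ~ l -> Bool
  unify k ~ l
  unify Bool ~ Bool
  unify e -> Bool ~ l -> Bool
  unify e ~ l
  unify Bool ~ Bool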